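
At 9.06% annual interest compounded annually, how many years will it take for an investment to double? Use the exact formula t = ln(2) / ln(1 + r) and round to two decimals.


Doubling condition: (1 + r)^t = 2
Take ln of both sides: t × ln(1 + r) = ln(2)
t = ln(2) / ln(1 + r)
t = 0.693147 / 0.086728
t = 7.99

t = ln(2) / ln(1 + r) = 7.99 years


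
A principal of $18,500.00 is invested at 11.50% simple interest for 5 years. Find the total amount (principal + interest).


Total amount formula: A = P(1 + rt) = P + P·r·t
Interest: I = P × r × t = $18,500.00 × 0.115 × 5 = $10,637.50
A = P + I = $18,500.00 + $10,637.50 = $29,137.50

A = P + I = P(1 + rt) = $29,137.50


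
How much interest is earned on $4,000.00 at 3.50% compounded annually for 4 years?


Compound interest earned = final amount − principal.
A = P(1 + r/n)^(nt) = $4,000.00 × (1 + 0.035/1)^(1 × 4) = $4,590.09
Interest = A − P = $4,590.09 − $4,000.00 = $590.09

Interest = A - P = $590.09


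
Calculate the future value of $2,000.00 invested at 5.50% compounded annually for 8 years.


Compound interest formula: A = P(1 + r/n)^(nt)
A = $2,000.00 × (1 + 0.055/1)^(1 × 8)
Growth factor: (1 + 0.055/1)^8 = 1.534687
A = $2,000.00 × 1.534687
A = $3,069.37

A = P(1 + r/n)^(nt) = $3,069.37


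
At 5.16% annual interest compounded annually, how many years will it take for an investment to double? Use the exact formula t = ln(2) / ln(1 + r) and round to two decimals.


Doubling condition: (1 + r)^t = 2
Take ln of both sides: t × ln(1 + r) = ln(2)
t = ln(2) / ln(1 + r)
t = 0.693147 / 0.050313
t = 13.78

t = ln(2) / ln(1 + r) = 13.78 years


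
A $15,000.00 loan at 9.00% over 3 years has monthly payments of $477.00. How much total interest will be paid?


Total paid over the life of the loan = PMT × n.
Total paid = $477.00 × 36 = $17,172.00
Total interest = total paid − principal = $17,172.00 − $15,000.00 = $2,172.00

Total interest = (PMT × n) - PV = $2,172.00


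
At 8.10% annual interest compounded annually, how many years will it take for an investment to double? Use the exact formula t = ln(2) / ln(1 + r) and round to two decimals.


Doubling condition: (1 + r)^t = 2
Take ln of both sides: t × ln(1 + r) = ln(2)
t = ln(2) / ln(1 + r)
t = 0.693147 / 0.077887
t = 8.90

t = ln(2) / ln(1 + r) = 8.90 years


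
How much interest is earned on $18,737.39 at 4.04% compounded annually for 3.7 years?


Compound interest earned = final amount − principal.
A = P(1 + r/n)^(nt) = $18,737.39 × (1 + 0.0404/1)^(1 × 3.7) = $21,694.54
Interest = A − P = $21,694.54 − $18,737.39 = $2,957.15

Interest = A - P = $2,957.15


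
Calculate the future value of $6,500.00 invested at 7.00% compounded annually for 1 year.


Compound interest formula: A = P(1 + r/n)^(nt)
A = $6,500.00 × (1 + 0.07/1)^(1 × 1)
Growth factor: (1 + 0.07/1)^1 = 1.070000
A = $6,500.00 × 1.070000
A = $6,955.00

A = P(1 + r/n)^(nt) = $6,955.00


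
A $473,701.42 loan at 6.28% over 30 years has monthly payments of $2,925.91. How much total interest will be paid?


Total paid over the life of the loan = PMT × n.
Total paid = $2,925.91 × 360 = $1,053,327.60
Total interest = total paid − principal = $1,053,327.60 − $473,701.42 = $579,626.18

Total interest = (PMT × n) - PV = $579,626.18


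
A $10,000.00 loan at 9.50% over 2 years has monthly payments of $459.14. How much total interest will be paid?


Total paid over the life of the loan = PMT × n.
Total paid = $459.14 × 24 = $11,019.36
Total interest = total paid − principal = $11,019.36 − $10,000.00 = $1,019.36

Total interest = (PMT × n) - PV = $1,019.36


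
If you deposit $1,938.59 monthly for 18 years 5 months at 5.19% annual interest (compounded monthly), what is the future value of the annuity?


Future value of an ordinary annuity: FV = PMT × ((1 + r)^n − 1) / r
Monthly rate r = 0.0519/12 = 0.004325, n = 221
FV = $1,938.59 × ((1 + 0.0519/12)^221 − 1) / (0.0519/12)
FV = $1,938.59 × 368.892608
FV = $715,131.52

FV = PMT × ((1+r)^n - 1)/r = $715,131.52


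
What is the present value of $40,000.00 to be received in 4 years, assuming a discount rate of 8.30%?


Present value formula: PV = FV / (1 + r)^t
PV = $40,000.00 / (1 + 0.083)^4
PV = $40,000.00 / 1.3756686
PV = $29,076.77

PV = FV / (1 + r)^t = $29,076.77


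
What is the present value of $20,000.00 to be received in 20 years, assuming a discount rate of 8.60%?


Present value formula: PV = FV / (1 + r)^t
PV = $20,000.00 / (1 + 0.086)^20
PV = $20,000.00 / 5.207107
PV = $3,840.90

PV = FV / (1 + r)^t = $3,840.90


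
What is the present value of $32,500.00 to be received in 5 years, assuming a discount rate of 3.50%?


Present value formula: PV = FV / (1 + r)^t
PV = $32,500.00 / (1 + 0.035)^5
PV = $32,500.00 / 1.187686
PV = $27,364.13

PV = FV / (1 + r)^t = $27,364.13


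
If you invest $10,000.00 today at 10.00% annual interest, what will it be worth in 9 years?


Future value formula: FV = PV × (1 + r)^t
FV = $10,000.00 × (1 + 0.1)^9
FV = $10,000.00 × 2.357948
FV = $23,579.48

FV = PV × (1 + r)^t = $23,579.48


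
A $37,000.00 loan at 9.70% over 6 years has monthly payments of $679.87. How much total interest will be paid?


Total paid over the life of the loan = PMT × n.
Total paid = $679.87 × 72 = $48,950.64
Total interest = total paid − principal = $48,950.64 − $37,000.00 = $11,950.64

Total interest = (PMT × n) - PV = $11,950.64


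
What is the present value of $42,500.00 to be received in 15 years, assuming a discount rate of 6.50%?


Present value formula: PV = FV / (1 + r)^t
PV = $42,500.00 / (1 + 0.065)^15
PV = $42,500.00 / 2.571841
PV = $16,525.13

PV = FV / (1 + r)^t = $16,525.13


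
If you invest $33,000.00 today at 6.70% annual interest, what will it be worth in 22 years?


Future value formula: FV = PV × (1 + r)^t
FV = $33,000.00 × (1 + 0.067)^22
FV = $33,000.00 × 4.1650213
FV = $137,445.70

FV = PV × (1 + r)^t = $137,445.70


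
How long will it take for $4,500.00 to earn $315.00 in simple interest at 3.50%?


Rearrange the simple interest formula for t:
I = P × r × t  ⇒  t = I / (P × r)
t = $315.00 / ($4,500.00 × 0.035)
t = 2

t = I/(P×r) = 2 years


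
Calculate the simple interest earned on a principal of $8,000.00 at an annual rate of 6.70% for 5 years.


Simple interest formula: I = P × r × t
I = $8,000.00 × 0.067 × 5
I = $2,680.00

I = P × r × t = $2,680.00


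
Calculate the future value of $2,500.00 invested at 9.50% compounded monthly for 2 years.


Compound interest formula: A = P(1 + r/n)^(nt)
A = $2,500.00 × (1 + 0.095/12)^(12 × 2)
Growth factor: (1 + 0.095/12)^24 = 1.208345
A = $2,500.00 × 1.208345
A = $3,020.86

A = P(1 + r/n)^(nt) = $3,020.86


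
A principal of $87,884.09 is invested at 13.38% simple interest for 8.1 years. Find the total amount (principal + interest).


Total amount formula: A = P(1 + rt) = P + P·r·t
Interest: I = P × r × t = $87,884.09 × 0.1338 × 8.1 = $95,247.02
A = P + I = $87,884.09 + $95,247.02 = $183,131.11

A = P + I = P(1 + rt) = $183,131.11


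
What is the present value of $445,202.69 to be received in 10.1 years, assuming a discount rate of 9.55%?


Present value formula: PV = FV / (1 + r)^t
PV = $445,202.69 / (1 + 0.0955)^10.1
PV = $445,202.69 / 2.51237844
PV = $177,203.67

PV = FV / (1 + r)^t = $177,203.67


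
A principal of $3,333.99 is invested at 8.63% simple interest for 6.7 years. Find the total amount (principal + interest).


Total amount formula: A = P(1 + rt) = P + P·r·t
Interest: I = P × r × t = $3,333.99 × 0.0863 × 6.7 = $1,927.75
A = P + I = $3,333.99 + $1,927.75 = $5,261.74

A = P + I = P(1 + rt) = $5,261.74


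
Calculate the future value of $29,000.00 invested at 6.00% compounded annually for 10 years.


Compound interest formula: A = P(1 + r/n)^(nt)
A = $29,000.00 × (1 + 0.06/1)^(1 × 10)
Growth factor: (1 + 0.06/1)^10 = 1.7908477
A = $29,000.00 × 1.7908477
A = $51,934.58

A = P(1 + r/n)^(nt) = $51,934.58


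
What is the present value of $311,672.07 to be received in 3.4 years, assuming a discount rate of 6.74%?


Present value formula: PV = FV / (1 + r)^t
PV = $311,672.07 / (1 + 0.0674)^3.4
PV = $311,672.07 / 1.24828133
PV = $249,680.95

PV = FV / (1 + r)^t = $249,680.95


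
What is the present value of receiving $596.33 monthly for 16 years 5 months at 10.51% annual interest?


Present value of an ordinary annuity: PV = PMT × (1 − (1 + r)^(−n)) / r
Monthly rate r = 0.1051/12 ≈ 0.00875833, n = 197
PV = $596.33 × (1 − (1 + 0.1051/12)^(−197)) / (0.1051/12)
PV = $596.33 × 93.688348
PV = $55,869.17

PV = PMT × (1-(1+r)^(-n))/r = $55,869.17


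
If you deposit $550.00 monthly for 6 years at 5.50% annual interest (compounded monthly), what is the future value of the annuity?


Future value of an ordinary annuity: FV = PMT × ((1 + r)^n − 1) / r
Monthly rate r = 0.055/12 ≈ 0.00458333, n = 72
FV = $550.00 × ((1 + 0.055/12)^72 − 1) / (0.055/12)
FV = $550.00 × 85.073412
FV = $46,790.38

FV = PMT × ((1+r)^n - 1)/r = $46,790.38


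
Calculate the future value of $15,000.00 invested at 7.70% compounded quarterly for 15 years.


Compound interest formula: A = P(1 + r/n)^(nt)
A = $15,000.00 × (1 + 0.077/4)^(4 × 15)
Growth factor: (1 + 0.077/4)^60 = 3.1393751
A = $15,000.00 × 3.1393751
A = $47,090.63

A = P(1 + r/n)^(nt) = $47,090.63


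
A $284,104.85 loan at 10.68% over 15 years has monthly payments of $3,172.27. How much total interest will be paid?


Total paid over the life of the loan = PMT × n.
Total paid = $3,172.27 × 180 = $571,008.60
Total interest = total paid − principal = $571,008.60 − $284,104.85 = $286,903.75

Total interest = (PMT × n) - PV = $286,903.75


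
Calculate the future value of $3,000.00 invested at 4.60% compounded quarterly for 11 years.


Compound interest formula: A = P(1 + r/n)^(nt)
A = $3,000.00 × (1 + 0.046/4)^(4 × 11)
Growth factor: (1 + 0.046/4)^44 = 1.653861
A = $3,000.00 × 1.653861
A = $4,961.58

A = P(1 + r/n)^(nt) = $4,961.58


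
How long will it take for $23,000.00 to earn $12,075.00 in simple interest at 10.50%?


Rearrange the simple interest formula for t:
I = P × r × t  ⇒  t = I / (P × r)
t = $12,075.00 / ($23,000.00 × 0.105)
t = 5

t = I/(P×r) = 5 years


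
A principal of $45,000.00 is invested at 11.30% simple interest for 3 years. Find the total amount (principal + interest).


Total amount formula: A = P(1 + rt) = P + P·r·t
Interest: I = P × r × t = $45,000.00 × 0.113 × 3 = $15,255.00
A = P + I = $45,000.00 + $15,255.00 = $60,255.00

A = P + I = P(1 + rt) = $60,255.00


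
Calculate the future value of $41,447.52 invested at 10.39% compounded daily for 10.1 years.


Compound interest formula: A = P(1 + r/n)^(nt)
A = $41,447.52 × (1 + 0.1039/365)^(365 × 10.1)
Growth factor: (1 + 0.1039/365)^3686.5 = 2.855482
A = $41,447.52 × 2.855482
A = $118,352.65

A = P(1 + r/n)^(nt) = $118,352.65


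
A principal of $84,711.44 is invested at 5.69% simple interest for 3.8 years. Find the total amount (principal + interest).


Total amount formula: A = P(1 + rt) = P + P·r·t
Interest: I = P × r × t = $84,711.44 × 0.0569 × 3.8 = $18,316.31
A = P + I = $84,711.44 + $18,316.31 = $103,027.75

A = P + I = P(1 + rt) = $103,027.75


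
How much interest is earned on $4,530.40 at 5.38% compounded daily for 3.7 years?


Compound interest earned = final amount − principal.
A = P(1 + r/n)^(nt) = $4,530.40 × (1 + 0.0538/365)^(365 × 3.7) = $5,528.16
Interest = A − P = $5,528.16 − $4,530.40 = $997.76

Interest = A - P = $997.76


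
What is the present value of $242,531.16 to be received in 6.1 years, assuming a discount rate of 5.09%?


Present value formula: PV = FV / (1 + r)^t
PV = $242,531.16 / (1 + 0.0509)^6.1
PV = $242,531.16 / 1.35370643
PV = $179,160.82

PV = FV / (1 + r)^t = $179,160.82


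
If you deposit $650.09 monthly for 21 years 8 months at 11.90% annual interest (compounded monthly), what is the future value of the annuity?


Future value of an ordinary annuity: FV = PMT × ((1 + r)^n − 1) / r
Monthly rate r = 0.119/12 ≈ 0.00991667, n = 260
FV = $650.09 × ((1 + 0.119/12)^260 − 1) / (0.119/12)
FV = $650.09 × 1210.980533
FV = $787,246.33

FV = PMT × ((1+r)^n - 1)/r = $787,246.33


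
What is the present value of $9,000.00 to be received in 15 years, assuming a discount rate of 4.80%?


Present value formula: PV = FV / (1 + r)^t
PV = $9,000.00 / (1 + 0.048)^15
PV = $9,000.00 / 2.020316
PV = $4,454.75

PV = FV / (1 + r)^t = $4,454.75


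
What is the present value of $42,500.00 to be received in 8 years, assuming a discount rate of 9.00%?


Present value formula: PV = FV / (1 + r)^t
PV = $42,500.00 / (1 + 0.09)^8
PV = $42,500.00 / 1.9925626
PV = $21,329.32

PV = FV / (1 + r)^t = $21,329.32


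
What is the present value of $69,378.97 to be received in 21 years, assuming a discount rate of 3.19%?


Present value formula: PV = FV / (1 + r)^t
PV = $69,378.97 / (1 + 0.0319)^21
PV = $69,378.97 / 1.933703
PV = $35,878.81

PV = FV / (1 + r)^t = $35,878.81


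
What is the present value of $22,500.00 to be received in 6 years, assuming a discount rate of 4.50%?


Present value formula: PV = FV / (1 + r)^t
PV = $22,500.00 / (1 + 0.045)^6
PV = $22,500.00 / 1.3022601
PV = $17,277.65

PV = FV / (1 + r)^t = $17,277.65


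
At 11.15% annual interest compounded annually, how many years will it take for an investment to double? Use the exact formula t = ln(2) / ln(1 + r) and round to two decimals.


Doubling condition: (1 + r)^t = 2
Take ln of both sides: t × ln(1 + r) = ln(2)
t = ln(2) / ln(1 + r)
t = 0.693147 / 0.105710
t = 6.56

t = ln(2) / ln(1 + r) = 6.56 years


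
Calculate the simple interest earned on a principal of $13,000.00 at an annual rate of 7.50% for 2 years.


Simple interest formula: I = P × r × t
I = $13,000.00 × 0.075 × 2
I = $1,950.00

I = P × r × t = $1,950.00


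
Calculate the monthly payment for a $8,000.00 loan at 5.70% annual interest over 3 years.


Loan payment formula: PMT = PV × r / (1 − (1 + r)^(−n))
Monthly rate r = 0.057/12 = 0.00475, n = 36 months
Denominator: 1 − (1 + 0.057/12)^(−36) = 0.156837
PMT = $8,000.00 × (0.057/12) / 0.156837
PMT = $242.29 per month

PMT = PV × r / (1-(1+r)^(-n)) = $242.29/month


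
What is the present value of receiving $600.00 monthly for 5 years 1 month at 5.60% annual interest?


Present value of an ordinary annuity: PV = PMT × (1 − (1 + r)^(−n)) / r
Monthly rate r = 0.056/12 ≈ 0.00466667, n = 61
PV = $600.00 × (1 − (1 + 0.056/12)^(−61)) / (0.056/12)
PV = $600.00 × 52.979303
PV = $31,787.58

PV = PMT × (1-(1+r)^(-n))/r = $31,787.58


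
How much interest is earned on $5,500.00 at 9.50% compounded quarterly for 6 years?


Compound interest earned = final amount − principal.
A = P(1 + r/n)^(nt) = $5,500.00 × (1 + 0.095/4)^(4 × 6) = $9,660.88
Interest = A − P = $9,660.88 − $5,500.00 = $4,160.88

Interest = A - P = $4,160.88


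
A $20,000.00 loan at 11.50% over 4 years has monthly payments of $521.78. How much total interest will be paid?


Total paid over the life of the loan = PMT × n.
Total paid = $521.78 × 48 = $25,045.44
Total interest = total paid − principal = $25,045.44 − $20,000.00 = $5,045.44

Total interest = (PMT × n) - PV = $5,045.44


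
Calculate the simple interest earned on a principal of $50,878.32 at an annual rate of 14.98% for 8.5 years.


Simple interest formula: I = P × r × t
I = $50,878.32 × 0.1498 × 8.5
I = $64,783.36

I = P × r × t = $64,783.36


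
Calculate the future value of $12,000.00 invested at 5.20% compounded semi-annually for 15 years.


Compound interest formula: A = P(1 + r/n)^(nt)
A = $12,000.00 × (1 + 0.052/2)^(2 × 15)
Growth factor: (1 + 0.052/2)^30 = 2.159836
A = $12,000.00 × 2.159836
A = $25,918.03

A = P(1 + r/n)^(nt) = $25,918.03


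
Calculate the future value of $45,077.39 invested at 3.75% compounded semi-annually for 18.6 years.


Compound interest formula: A = P(1 + r/n)^(nt)
A = $45,077.39 × (1 + 0.0375/2)^(2 × 18.6)
Growth factor: (1 + 0.0375/2)^37.2 = 1.9957932
A = $45,077.39 × 1.9957932
A = $89,965.15

A = P(1 + r/n)^(nt) = $89,965.15


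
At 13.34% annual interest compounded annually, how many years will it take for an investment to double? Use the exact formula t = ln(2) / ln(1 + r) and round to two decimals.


Doubling condition: (1 + r)^t = 2
Take ln of both sides: t × ln(1 + r) = ln(2)
t = ln(2) / ln(1 + r)
t = 0.693147 / 0.125222
t = 5.54

t = ln(2) / ln(1 + r) = 5.54 years


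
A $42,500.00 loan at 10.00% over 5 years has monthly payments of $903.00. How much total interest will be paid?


Total paid over the life of the loan = PMT × n.
Total paid = $903.00 × 60 = $54,180.00
Total interest = total paid − principal = $54,180.00 − $42,500.00 = $11,680.00

Total interest = (PMT × n) - PV = $11,680.00


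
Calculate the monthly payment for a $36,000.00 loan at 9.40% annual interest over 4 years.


Loan payment formula: PMT = PV × r / (1 − (1 + r)^(−n))
Monthly rate r = 0.094/12 ≈ 0.00783333, n = 48 months
Denominator: 1 − (1 + 0.094/12)^(−48) = 0.312391
PMT = $36,000.00 × (0.094/12) / 0.312391
PMT = $902.71 per month

PMT = PV × r / (1-(1+r)^(-n)) = $902.71/month


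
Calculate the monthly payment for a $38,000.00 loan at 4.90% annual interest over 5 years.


Loan payment formula: PMT = PV × r / (1 − (1 + r)^(−n))
Monthly rate r = 0.049/12 ≈ 0.00408333, n = 60 months
Denominator: 1 − (1 + 0.049/12)^(−60) = 0.216905
PMT = $38,000.00 × (0.049/12) / 0.216905
PMT = $715.37 per month

PMT = PV × r / (1-(1+r)^(-n)) = $715.37/month


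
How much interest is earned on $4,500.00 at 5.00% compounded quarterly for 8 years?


Compound interest earned = final amount − principal.
A = P(1 + r/n)^(nt) = $4,500.00 × (1 + 0.05/4)^(4 × 8) = $6,696.59
Interest = A − P = $6,696.59 − $4,500.00 = $2,196.59

Interest = A - P = $2,196.59


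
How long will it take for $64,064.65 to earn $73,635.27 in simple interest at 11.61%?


Rearrange the simple interest formula for t:
I = P × r × t  ⇒  t = I / (P × r)
t = $73,635.27 / ($64,064.65 × 0.1161)
t = 9.9

t = I/(P×r) = 9.9 years


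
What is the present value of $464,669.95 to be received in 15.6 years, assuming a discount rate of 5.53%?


Present value formula: PV = FV / (1 + r)^t
PV = $464,669.95 / (1 + 0.0553)^15.6
PV = $464,669.95 / 2.3156058
PV = $200,668.85

PV = FV / (1 + r)^t = $200,668.85


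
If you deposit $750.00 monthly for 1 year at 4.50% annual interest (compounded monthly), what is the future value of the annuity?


Future value of an ordinary annuity: FV = PMT × ((1 + r)^n − 1) / r
Monthly rate r = 0.045/12 = 0.00375, n = 12
FV = $750.00 × ((1 + 0.045/12)^12 − 1) / (0.045/12)
FV = $750.00 × 12.25062001
FV = $9,187.97

FV = PMT × ((1+r)^n - 1)/r = $9,187.97


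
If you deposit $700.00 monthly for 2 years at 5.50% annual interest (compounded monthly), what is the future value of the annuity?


Future value of an ordinary annuity: FV = PMT × ((1 + r)^n − 1) / r
Monthly rate r = 0.055/12 ≈ 0.00458333, n = 24
FV = $700.00 × ((1 + 0.055/12)^24 − 1) / (0.055/12)
FV = $700.00 × 25.308560
FV = $17,715.99

FV = PMT × ((1+r)^n - 1)/r = $17,715.99


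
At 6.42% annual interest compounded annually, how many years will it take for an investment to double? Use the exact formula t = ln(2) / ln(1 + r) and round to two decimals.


Doubling condition: (1 + r)^t = 2
Take ln of both sides: t × ln(1 + r) = ln(2)
t = ln(2) / ln(1 + r)
t = 0.693147 / 0.062223
t = 11.14

t = ln(2) / ln(1 + r) = 11.14 years


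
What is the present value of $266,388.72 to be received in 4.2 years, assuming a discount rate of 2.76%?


Present value formula: PV = FV / (1 + r)^t
PV = $266,388.72 / (1 + 0.0276)^4.2
PV = $266,388.72 / 1.1211435
PV = $237,604.48

PV = FV / (1 + r)^t = $237,604.48


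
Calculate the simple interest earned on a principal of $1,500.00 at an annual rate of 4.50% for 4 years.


Simple interest formula: I = P × r × t
I = $1,500.00 × 0.045 × 4
I = $270.00

I = P × r × t = $270.00


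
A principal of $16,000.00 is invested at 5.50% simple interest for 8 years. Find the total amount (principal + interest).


Total amount formula: A = P(1 + rt) = P + P·r·t
Interest: I = P × r × t = $16,000.00 × 0.055 × 8 = $7,040.00
A = P + I = $16,000.00 + $7,040.00 = $23,040.00

A = P + I = P(1 + rt) = $23,040.00


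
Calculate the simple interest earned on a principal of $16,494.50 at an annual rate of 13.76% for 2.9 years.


Simple interest formula: I = P × r × t
I = $16,494.50 × 0.1376 × 2.9
I = $6,581.97

I = P × r × t = $6,581.97


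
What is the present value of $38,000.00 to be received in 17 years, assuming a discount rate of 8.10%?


Present value formula: PV = FV / (1 + r)^t
PV = $38,000.00 / (1 + 0.081)^17
PV = $38,000.00 / 3.758692
PV = $10,109.90

PV = FV / (1 + r)^t = $10,109.90


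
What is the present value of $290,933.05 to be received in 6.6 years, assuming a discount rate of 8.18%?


Present value formula: PV = FV / (1 + r)^t
PV = $290,933.05 / (1 + 0.0818)^6.6
PV = $290,933.05 / 1.680235
PV = $173,150.21

PV = FV / (1 + r)^t = $173,150.21


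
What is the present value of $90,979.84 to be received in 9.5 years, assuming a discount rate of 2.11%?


Present value formula: PV = FV / (1 + r)^t
PV = $90,979.84 / (1 + 0.0211)^9.5
PV = $90,979.84 / 1.219406832
PV = $74,609.91

PV = FV / (1 + r)^t = $74,609.91


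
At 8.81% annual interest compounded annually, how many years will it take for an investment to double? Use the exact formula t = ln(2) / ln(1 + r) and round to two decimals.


Doubling condition: (1 + r)^t = 2
Take ln of both sides: t × ln(1 + r) = ln(2)
t = ln(2) / ln(1 + r)
t = 0.693147 / 0.084433
t = 8.21

t = ln(2) / ln(1 + r) = 8.21 years


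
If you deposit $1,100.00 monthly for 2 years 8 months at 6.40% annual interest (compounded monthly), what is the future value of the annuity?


Future value of an ordinary annuity: FV = PMT × ((1 + r)^n − 1) / r
Monthly rate r = 0.064/12 ≈ 0.00533333, n = 32
FV = $1,100.00 × ((1 + 0.064/12)^32 − 1) / (0.064/12)
FV = $1,100.00 × 34.792040
FV = $38,271.24

FV = PMT × ((1+r)^n - 1)/r = $38,271.24


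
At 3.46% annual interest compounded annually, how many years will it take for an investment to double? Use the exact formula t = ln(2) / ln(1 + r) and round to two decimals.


Doubling condition: (1 + r)^t = 2
Take ln of both sides: t × ln(1 + r) = ln(2)
t = ln(2) / ln(1 + r)
t = 0.693147 / 0.034015
t = 20.38

t = ln(2) / ln(1 + r) = 20.38 years


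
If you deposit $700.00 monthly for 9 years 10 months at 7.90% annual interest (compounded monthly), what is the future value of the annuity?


Future value of an ordinary annuity: FV = PMT × ((1 + r)^n − 1) / r
Monthly rate r = 0.079/12 ≈ 0.00658333, n = 118
FV = $700.00 × ((1 + 0.079/12)^118 − 1) / (0.079/12)
FV = $700.00 × 177.576603
FV = $124,303.62

FV = PMT × ((1+r)^n - 1)/r = $124,303.62


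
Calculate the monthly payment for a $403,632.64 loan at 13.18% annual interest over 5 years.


Loan payment formula: PMT = PV × r / (1 − (1 + r)^(−n))
Monthly rate r = 0.1318/12 ≈ 0.01098333, n = 60 months
Denominator: 1 − (1 + 0.1318/12)^(−60) = 0.4807694
PMT = $403,632.64 × (0.1318/12) / 0.4807694
PMT = $9,221.12 per month

PMT = PV × r / (1-(1+r)^(-n)) = $9,221.12/month


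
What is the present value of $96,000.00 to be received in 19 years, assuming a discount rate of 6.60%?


Present value formula: PV = FV / (1 + r)^t
PV = $96,000.00 / (1 + 0.066)^19
PV = $96,000.00 / 3.368115
PV = $28,502.59

PV = FV / (1 + r)^t = $28,502.59


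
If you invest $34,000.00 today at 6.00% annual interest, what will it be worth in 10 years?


Future value formula: FV = PV × (1 + r)^t
FV = $34,000.00 × (1 + 0.06)^10
FV = $34,000.00 × 1.7908477
FV = $60,888.82

FV = PV × (1 + r)^t = $60,888.82


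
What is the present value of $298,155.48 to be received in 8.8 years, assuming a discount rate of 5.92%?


Present value formula: PV = FV / (1 + r)^t
PV = $298,155.48 / (1 + 0.0592)^8.8
PV = $298,155.48 / 1.6588463
PV = $179,736.65

PV = FV / (1 + r)^t = $179,736.65


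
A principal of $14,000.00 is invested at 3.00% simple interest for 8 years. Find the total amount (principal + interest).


Total amount formula: A = P(1 + rt) = P + P·r·t
Interest: I = P × r × t = $14,000.00 × 0.03 × 8 = $3,360.00
A = P + I = $14,000.00 + $3,360.00 = $17,360.00

A = P + I = P(1 + rt) = $17,360.00


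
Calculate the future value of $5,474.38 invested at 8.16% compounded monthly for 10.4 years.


Compound interest formula: A = P(1 + r/n)^(nt)
A = $5,474.38 × (1 + 0.0816/12)^(12 × 10.4)
Growth factor: (1 + 0.0816/12)^124.8 = 2.329766
A = $5,474.38 × 2.329766
A = $12,754.02

A = P(1 + r/n)^(nt) = $12,754.02


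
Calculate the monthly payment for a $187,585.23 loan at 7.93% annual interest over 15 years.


Loan payment formula: PMT = PV × r / (1 − (1 + r)^(−n))
Monthly rate r = 0.0793/12 ≈ 0.00660833, n = 180 months
Denominator: 1 − (1 + 0.0793/12)^(−180) = 0.694433
PMT = $187,585.23 × (0.0793/12) / 0.694433
PMT = $1,785.09 per month

PMT = PV × r / (1-(1+r)^(-n)) = $1,785.09/month


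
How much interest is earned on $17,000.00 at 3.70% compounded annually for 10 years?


Compound interest earned = final amount − principal.
A = P(1 + r/n)^(nt) = $17,000.00 × (1 + 0.037/1)^(1 × 10) = $24,447.61
Interest = A − P = $24,447.61 − $17,000.00 = $7,447.61

Interest = A - P = $7,447.61


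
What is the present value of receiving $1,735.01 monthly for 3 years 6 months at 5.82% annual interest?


Present value of an ordinary annuity: PV = PMT × (1 − (1 + r)^(−n)) / r
Monthly rate r = 0.0582/12 = 0.00485, n = 42
PV = $1,735.01 × (1 − (1 + 0.0582/12)^(−42)) / (0.0582/12)
PV = $1,735.01 × 37.915715
PV = $65,784.14

PV = PMT × (1-(1+r)^(-n))/r = $65,784.14


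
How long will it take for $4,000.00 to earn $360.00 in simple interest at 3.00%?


Rearrange the simple interest formula for t:
I = P × r × t  ⇒  t = I / (P × r)
t = $360.00 / ($4,000.00 × 0.03)
t = 3

t = I/(P×r) = 3 years


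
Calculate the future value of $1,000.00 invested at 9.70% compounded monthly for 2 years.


Compound interest formula: A = P(1 + r/n)^(nt)
A = $1,000.00 × (1 + 0.097/12)^(12 × 2)
Growth factor: (1 + 0.097/12)^24 = 1.213150
A = $1,000.00 × 1.213150
A = $1,213.15

A = P(1 + r/n)^(nt) = $1,213.15


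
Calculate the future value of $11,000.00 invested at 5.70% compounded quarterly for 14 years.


Compound interest formula: A = P(1 + r/n)^(nt)
A = $11,000.00 × (1 + 0.057/4)^(4 × 14)
Growth factor: (1 + 0.057/4)^56 = 2.208620
A = $11,000.00 × 2.208620
A = $24,294.82

A = P(1 + r/n)^(nt) = $24,294.82


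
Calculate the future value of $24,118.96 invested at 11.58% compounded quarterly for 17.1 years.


Compound interest formula: A = P(1 + r/n)^(nt)
A = $24,118.96 × (1 + 0.1158/4)^(4 × 17.1)
Growth factor: (1 + 0.1158/4)^68.4 = 7.043170
A = $24,118.96 × 7.043170
A = $169,873.94

A = P(1 + r/n)^(nt) = $169,873.94


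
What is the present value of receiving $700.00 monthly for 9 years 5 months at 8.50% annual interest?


Present value of an ordinary annuity: PV = PMT × (1 − (1 + r)^(−n)) / r
Monthly rate r = 0.085/12 ≈ 0.00708333, n = 113
PV = $700.00 × (1 − (1 + 0.085/12)^(−113)) / (0.085/12)
PV = $700.00 × 77.589060
PV = $54,312.34

PV = PMT × (1-(1+r)^(-n))/r = $54,312.34


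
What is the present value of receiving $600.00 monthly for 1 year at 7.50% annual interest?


Present value of an ordinary annuity: PV = PMT × (1 − (1 + r)^(−n)) / r
Monthly rate r = 0.075/12 = 0.00625, n = 12
PV = $600.00 × (1 − (1 + 0.075/12)^(−12)) / (0.075/12)
PV = $600.00 × 11.526392
PV = $6,915.84

PV = PMT × (1-(1+r)^(-n))/r = $6,915.84


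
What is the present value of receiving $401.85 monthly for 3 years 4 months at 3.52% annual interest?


Present value of an ordinary annuity: PV = PMT × (1 − (1 + r)^(−n)) / r
Monthly rate r = 0.0352/12 ≈ 0.00293333, n = 40
PV = $401.85 × (1 − (1 + 0.0352/12)^(−40)) / (0.0352/12)
PV = $401.85 × 37.690410
PV = $15,145.89

PV = PMT × (1-(1+r)^(-n))/r = $15,145.89


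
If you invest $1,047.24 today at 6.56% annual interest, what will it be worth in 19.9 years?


Future value formula: FV = PV × (1 + r)^t
FV = $1,047.24 × (1 + 0.0656)^19.9
FV = $1,047.24 × 3.540991
FV = $3,708.27

FV = PV × (1 + r)^t = $3,708.27


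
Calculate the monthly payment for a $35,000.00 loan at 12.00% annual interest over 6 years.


Loan payment formula: PMT = PV × r / (1 − (1 + r)^(−n))
Monthly rate r = 0.12/12 = 0.01, n = 72 months
Denominator: 1 − (1 + 0.12/12)^(−72) = 0.511504
PMT = $35,000.00 × (0.12/12) / 0.511504
PMT = $684.26 per month

PMT = PV × r / (1-(1+r)^(-n)) = $684.26/month


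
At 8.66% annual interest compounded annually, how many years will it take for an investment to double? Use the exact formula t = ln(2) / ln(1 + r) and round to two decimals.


Doubling condition: (1 + r)^t = 2
Take ln of both sides: t × ln(1 + r) = ln(2)
t = ln(2) / ln(1 + r)
t = 0.693147 / 0.083054
t = 8.35

t = ln(2) / ln(1 + r) = 8.35 years


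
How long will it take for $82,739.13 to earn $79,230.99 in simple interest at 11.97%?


Rearrange the simple interest formula for t:
I = P × r × t  ⇒  t = I / (P × r)
t = $79,230.99 / ($82,739.13 × 0.1197)
t = 8

t = I/(P×r) = 8 years


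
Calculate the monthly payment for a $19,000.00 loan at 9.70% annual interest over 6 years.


Loan payment formula: PMT = PV × r / (1 − (1 + r)^(−n))
Monthly rate r = 0.097/12 ≈ 0.00808333, n = 72 months
Denominator: 1 − (1 + 0.097/12)^(−72) = 0.439911
PMT = $19,000.00 × (0.097/12) / 0.439911
PMT = $349.12 per month

PMT = PV × r / (1-(1+r)^(-n)) = $349.12/month


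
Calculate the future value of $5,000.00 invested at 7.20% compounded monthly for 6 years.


Compound interest formula: A = P(1 + r/n)^(nt)
A = $5,000.00 × (1 + 0.072/12)^(12 × 6)
Growth factor: (1 + 0.072/12)^72 = 1.538348
A = $5,000.00 × 1.538348
A = $7,691.74

A = P(1 + r/n)^(nt) = $7,691.74


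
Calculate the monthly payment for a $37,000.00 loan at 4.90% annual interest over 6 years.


Loan payment formula: PMT = PV × r / (1 − (1 + r)^(−n))
Monthly rate r = 0.049/12 ≈ 0.00408333, n = 72 months
Denominator: 1 − (1 + 0.049/12)^(−72) = 0.254277
PMT = $37,000.00 × (0.049/12) / 0.254277
PMT = $594.17 per month

PMT = PV × r / (1-(1+r)^(-n)) = $594.17/month


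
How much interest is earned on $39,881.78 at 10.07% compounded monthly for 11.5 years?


Compound interest earned = final amount − principal.
A = P(1 + r/n)^(nt) = $39,881.78 × (1 + 0.1007/12)^(12 × 11.5) = $126,360.33
Interest = A − P = $126,360.33 − $39,881.78 = $86,478.55

Interest = A - P = $86,478.55


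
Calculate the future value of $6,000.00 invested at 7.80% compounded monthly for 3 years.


Compound interest formula: A = P(1 + r/n)^(nt)
A = $6,000.00 × (1 + 0.078/12)^(12 × 3)
Growth factor: (1 + 0.078/12)^36 = 1.262688
A = $6,000.00 × 1.262688
A = $7,576.13

A = P(1 + r/n)^(nt) = $7,576.13


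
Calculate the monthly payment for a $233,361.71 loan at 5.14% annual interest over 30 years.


Loan payment formula: PMT = PV × r / (1 − (1 + r)^(−n))
Monthly rate r = 0.0514/12 ≈ 0.00428333, n = 360 months
Denominator: 1 − (1 + 0.0514/12)^(−360) = 0.785342
PMT = $233,361.71 × (0.0514/12) / 0.785342
PMT = $1,272.78 per month

PMT = PV × r / (1-(1+r)^(-n)) = $1,272.78/month


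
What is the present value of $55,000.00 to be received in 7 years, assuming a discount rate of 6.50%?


Present value formula: PV = FV / (1 + r)^t
PV = $55,000.00 / (1 + 0.065)^7
PV = $55,000.00 / 1.5539865
PV = $35,392.84

PV = FV / (1 + r)^t = $35,392.84


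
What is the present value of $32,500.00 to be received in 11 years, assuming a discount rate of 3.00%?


Present value formula: PV = FV / (1 + r)^t
PV = $32,500.00 / (1 + 0.03)^11
PV = $32,500.00 / 1.384234
PV = $23,478.69

PV = FV / (1 + r)^t = $23,478.69


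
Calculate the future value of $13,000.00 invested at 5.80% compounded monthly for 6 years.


Compound interest formula: A = P(1 + r/n)^(nt)
A = $13,000.00 × (1 + 0.058/12)^(12 × 6)
Growth factor: (1 + 0.058/12)^72 = 1.4150455
A = $13,000.00 × 1.4150455
A = $18,395.59

A = P(1 + r/n)^(nt) = $18,395.59


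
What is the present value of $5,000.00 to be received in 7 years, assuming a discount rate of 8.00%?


Present value formula: PV = FV / (1 + r)^t
PV = $5,000.00 / (1 + 0.08)^7
PV = $5,000.00 / 1.713824
PV = $2,917.45

PV = FV / (1 + r)^t = $2,917.45


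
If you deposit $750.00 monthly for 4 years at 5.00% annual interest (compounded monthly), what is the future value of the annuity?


Future value of an ordinary annuity: FV = PMT × ((1 + r)^n − 1) / r
Monthly rate r = 0.05/12 ≈ 0.00416667, n = 48
FV = $750.00 × ((1 + 0.05/12)^48 − 1) / (0.05/12)
FV = $750.00 × 53.014885
FV = $39,761.16

FV = PMT × ((1+r)^n - 1)/r = $39,761.16


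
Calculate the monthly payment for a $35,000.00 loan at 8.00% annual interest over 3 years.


Loan payment formula: PMT = PV × r / (1 − (1 + r)^(−n))
Monthly rate r = 0.08/12 ≈ 0.00666667, n = 36 months
Denominator: 1 − (1 + 0.08/12)^(−36) = 0.212745
PMT = $35,000.00 × (0.08/12) / 0.212745
PMT = $1,096.77 per month

PMT = PV × r / (1-(1+r)^(-n)) = $1,096.77/month


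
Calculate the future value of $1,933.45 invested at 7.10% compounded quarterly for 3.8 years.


Compound interest formula: A = P(1 + r/n)^(nt)
A = $1,933.45 × (1 + 0.071/4)^(4 × 3.8)
Growth factor: (1 + 0.071/4)^15.2 = 1.306607
A = $1,933.45 × 1.306607
A = $2,526.26

A = P(1 + r/n)^(nt) = $2,526.26


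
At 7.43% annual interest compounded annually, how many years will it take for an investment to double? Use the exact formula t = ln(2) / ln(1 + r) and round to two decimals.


Doubling condition: (1 + r)^t = 2
Take ln of both sides: t × ln(1 + r) = ln(2)
t = ln(2) / ln(1 + r)
t = 0.693147 / 0.071669
t = 9.67

t = ln(2) / ln(1 + r) = 9.67 years


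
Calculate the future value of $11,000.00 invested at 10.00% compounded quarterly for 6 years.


Compound interest formula: A = P(1 + r/n)^(nt)
A = $11,000.00 × (1 + 0.1/4)^(4 × 6)
Growth factor: (1 + 0.1/4)^24 = 1.808726
A = $11,000.00 × 1.808726
A = $19,895.99

A = P(1 + r/n)^(nt) = $19,895.99


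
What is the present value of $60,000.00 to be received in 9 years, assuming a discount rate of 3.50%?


Present value formula: PV = FV / (1 + r)^t
PV = $60,000.00 / (1 + 0.035)^9
PV = $60,000.00 / 1.3628974
PV = $44,023.86

PV = FV / (1 + r)^t = $44,023.86


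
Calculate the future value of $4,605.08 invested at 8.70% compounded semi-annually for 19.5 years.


Compound interest formula: A = P(1 + r/n)^(nt)
A = $4,605.08 × (1 + 0.087/2)^(2 × 19.5)
Growth factor: (1 + 0.087/2)^39 = 5.262664
A = $4,605.08 × 5.262664
A = $24,234.99

A = P(1 + r/n)^(nt) = $24,234.99


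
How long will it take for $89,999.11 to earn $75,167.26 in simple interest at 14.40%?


Rearrange the simple interest formula for t:
I = P × r × t  ⇒  t = I / (P × r)
t = $75,167.26 / ($89,999.11 × 0.144)
t = 5.8

t = I/(P×r) = 5.8 years


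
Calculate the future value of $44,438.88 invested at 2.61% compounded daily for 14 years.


Compound interest formula: A = P(1 + r/n)^(nt)
A = $44,438.88 × (1 + 0.0261/365)^(365 × 14)
Growth factor: (1 + 0.0261/365)^5110 = 1.4410715
A = $44,438.88 × 1.4410715
A = $64,039.60

A = P(1 + r/n)^(nt) = $64,039.60


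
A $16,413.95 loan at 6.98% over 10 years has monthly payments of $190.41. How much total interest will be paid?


Total paid over the life of the loan = PMT × n.
Total paid = $190.41 × 120 = $22,849.20
Total interest = total paid − principal = $22,849.20 − $16,413.95 = $6,435.25

Total interest = (PMT × n) - PV = $6,435.25


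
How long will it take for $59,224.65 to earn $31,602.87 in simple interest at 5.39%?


Rearrange the simple interest formula for t:
I = P × r × t  ⇒  t = I / (P × r)
t = $31,602.87 / ($59,224.65 × 0.0539)
t = 9.9

t = I/(P×r) = 9.9 years


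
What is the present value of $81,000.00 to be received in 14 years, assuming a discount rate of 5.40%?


Present value formula: PV = FV / (1 + r)^t
PV = $81,000.00 / (1 + 0.054)^14
PV = $81,000.00 / 2.088183
PV = $38,789.70

PV = FV / (1 + r)^t = $38,789.70


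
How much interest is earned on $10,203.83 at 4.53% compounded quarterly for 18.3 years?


Compound interest earned = final amount − principal.
A = P(1 + r/n)^(nt) = $10,203.83 × (1 + 0.0453/4)^(4 × 18.3) = $23,268.35
Interest = A − P = $23,268.35 − $10,203.83 = $13,064.52

Interest = A - P = $13,064.52


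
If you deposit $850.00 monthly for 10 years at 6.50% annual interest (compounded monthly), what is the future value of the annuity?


Future value of an ordinary annuity: FV = PMT × ((1 + r)^n − 1) / r
Monthly rate r = 0.065/12 ≈ 0.00541667, n = 120
FV = $850.00 × ((1 + 0.065/12)^120 − 1) / (0.065/12)
FV = $850.00 × 168.403154
FV = $143,142.68

FV = PMT × ((1+r)^n - 1)/r = $143,142.68


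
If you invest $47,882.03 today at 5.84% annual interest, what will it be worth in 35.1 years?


Future value formula: FV = PV × (1 + r)^t
FV = $47,882.03 × (1 + 0.0584)^35.1
FV = $47,882.03 × 7.3317741
FV = $351,060.23

FV = PV × (1 + r)^t = $351,060.23


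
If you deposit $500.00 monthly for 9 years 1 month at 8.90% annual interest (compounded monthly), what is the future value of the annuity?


Future value of an ordinary annuity: FV = PMT × ((1 + r)^n − 1) / r
Monthly rate r = 0.089/12 ≈ 0.00741667, n = 109
FV = $500.00 × ((1 + 0.089/12)^109 − 1) / (0.089/12)
FV = $500.00 × 166.876366
FV = $83,438.18

FV = PMT × ((1+r)^n - 1)/r = $83,438.18


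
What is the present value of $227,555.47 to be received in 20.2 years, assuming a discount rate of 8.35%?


Present value formula: PV = FV / (1 + r)^t
PV = $227,555.47 / (1 + 0.0835)^20.2
PV = $227,555.47 / 5.052939
PV = $45,034.28

PV = FV / (1 + r)^t = $45,034.28


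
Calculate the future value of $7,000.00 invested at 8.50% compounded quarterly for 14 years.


Compound interest formula: A = P(1 + r/n)^(nt)
A = $7,000.00 × (1 + 0.085/4)^(4 × 14)
Growth factor: (1 + 0.085/4)^56 = 3.246354
A = $7,000.00 × 3.246354
A = $22,724.48

A = P(1 + r/n)^(nt) = $22,724.48


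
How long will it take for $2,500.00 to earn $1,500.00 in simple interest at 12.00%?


Rearrange the simple interest formula for t:
I = P × r × t  ⇒  t = I / (P × r)
t = $1,500.00 / ($2,500.00 × 0.12)
t = 5

t = I/(P×r) = 5 years


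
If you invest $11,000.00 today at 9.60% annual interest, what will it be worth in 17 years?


Future value formula: FV = PV × (1 + r)^t
FV = $11,000.00 × (1 + 0.096)^17
FV = $11,000.00 × 4.7509386
FV = $52,260.32

FV = PV × (1 + r)^t = $52,260.32


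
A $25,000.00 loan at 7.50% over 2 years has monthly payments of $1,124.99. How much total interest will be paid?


Total paid over the life of the loan = PMT × n.
Total paid = $1,124.99 × 24 = $26,999.76
Total interest = total paid − principal = $26,999.76 − $25,000.00 = $1,999.76

Total interest = (PMT × n) - PV = $1,999.76


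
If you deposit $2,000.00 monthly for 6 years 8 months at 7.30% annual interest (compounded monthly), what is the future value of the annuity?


Future value of an ordinary annuity: FV = PMT × ((1 + r)^n − 1) / r
Monthly rate r = 0.073/12 ≈ 0.00608333, n = 80
FV = $2,000.00 × ((1 + 0.073/12)^80 − 1) / (0.073/12)
FV = $2,000.00 × 102.655475
FV = $205,310.95

FV = PMT × ((1+r)^n - 1)/r = $205,310.95
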